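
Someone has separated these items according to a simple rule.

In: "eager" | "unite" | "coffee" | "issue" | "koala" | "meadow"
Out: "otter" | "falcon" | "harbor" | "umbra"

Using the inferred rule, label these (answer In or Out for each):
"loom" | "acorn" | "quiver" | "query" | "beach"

Out, Out, In, Out, Out

A rule that fits every label: has ≥ 3 vowels — true of each 'In' example, false of each 'Out' one.
"loom" → 2 vowels → Out. "acorn" → 2 vowels → Out. "quiver" → 3 vowels → In. "query" → 2 vowels → Out. "beach" → 2 vowels → Out.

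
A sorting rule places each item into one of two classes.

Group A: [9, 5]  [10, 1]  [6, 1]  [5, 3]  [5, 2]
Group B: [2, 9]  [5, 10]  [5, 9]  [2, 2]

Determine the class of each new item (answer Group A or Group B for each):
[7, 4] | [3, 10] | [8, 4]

The rule appears to be: first > second.

Group A, Group B, Group A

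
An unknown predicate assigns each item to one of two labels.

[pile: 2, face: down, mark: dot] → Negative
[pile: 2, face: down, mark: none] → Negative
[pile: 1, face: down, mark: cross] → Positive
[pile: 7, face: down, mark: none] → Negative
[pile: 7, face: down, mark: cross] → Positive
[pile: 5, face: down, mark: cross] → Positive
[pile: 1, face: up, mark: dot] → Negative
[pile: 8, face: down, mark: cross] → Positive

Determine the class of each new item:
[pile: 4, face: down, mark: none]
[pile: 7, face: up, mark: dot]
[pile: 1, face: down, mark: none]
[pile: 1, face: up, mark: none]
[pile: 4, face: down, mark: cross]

Negative, Negative, Negative, Negative, Positive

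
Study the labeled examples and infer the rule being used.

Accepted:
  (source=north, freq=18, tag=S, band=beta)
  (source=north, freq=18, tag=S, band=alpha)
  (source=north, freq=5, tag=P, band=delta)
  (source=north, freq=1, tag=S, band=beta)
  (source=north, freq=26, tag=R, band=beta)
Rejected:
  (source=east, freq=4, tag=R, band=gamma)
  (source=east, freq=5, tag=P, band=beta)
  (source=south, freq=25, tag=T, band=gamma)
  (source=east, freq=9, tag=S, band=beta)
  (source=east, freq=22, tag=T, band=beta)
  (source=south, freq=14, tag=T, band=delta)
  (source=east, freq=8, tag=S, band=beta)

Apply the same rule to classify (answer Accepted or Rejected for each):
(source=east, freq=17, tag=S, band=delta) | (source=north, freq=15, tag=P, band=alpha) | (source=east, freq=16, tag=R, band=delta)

Checking candidate rules against both groups, what survives is: source is north.
(source=east, freq=17, tag=S, band=delta) — source is east, hence Rejected.
(source=north, freq=15, tag=P, band=alpha) — source is north, hence Accepted.
(source=east, freq=16, tag=R, band=delta) — source is east, hence Rejected.

Rejected, Accepted, Rejected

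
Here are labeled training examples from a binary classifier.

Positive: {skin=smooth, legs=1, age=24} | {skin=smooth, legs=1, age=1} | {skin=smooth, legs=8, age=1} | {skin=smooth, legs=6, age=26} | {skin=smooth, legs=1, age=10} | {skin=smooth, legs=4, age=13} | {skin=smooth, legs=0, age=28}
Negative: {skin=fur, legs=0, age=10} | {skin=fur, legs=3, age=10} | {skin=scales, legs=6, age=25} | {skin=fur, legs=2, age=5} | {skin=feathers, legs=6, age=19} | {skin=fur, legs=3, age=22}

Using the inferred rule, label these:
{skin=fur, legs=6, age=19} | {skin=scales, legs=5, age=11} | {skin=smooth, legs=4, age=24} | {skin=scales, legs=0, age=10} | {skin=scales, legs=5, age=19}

One predicate separates the groups cleanly: skin is smooth.
{skin=fur, legs=6, age=19}: skin is fur, does not fit → Negative. {skin=scales, legs=5, age=11}: skin is scales, does not fit → Negative. {skin=smooth, legs=4, age=24}: skin is smooth, passes → Positive. {skin=scales, legs=0, age=10}: skin is scales, does not fit → Negative. {skin=scales, legs=5, age=19}: skin is scales, does not fit → Negative.

Negative, Negative, Positive, Negative, Negative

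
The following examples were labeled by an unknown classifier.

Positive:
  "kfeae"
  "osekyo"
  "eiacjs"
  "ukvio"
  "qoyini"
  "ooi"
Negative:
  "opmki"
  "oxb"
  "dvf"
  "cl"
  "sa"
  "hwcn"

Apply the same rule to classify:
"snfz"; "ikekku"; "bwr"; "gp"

The common property of the 'Positive' items is: has ≥ 3 vowels. No 'Negative' item has it.
"snfz" — 0 vowels, hence Negative. "ikekku" — 3 vowels, hence Positive. "bwr" — 0 vowels, hence Negative. "gp" — 0 vowels, hence Negative.

Negative, Positive, Negative, Negative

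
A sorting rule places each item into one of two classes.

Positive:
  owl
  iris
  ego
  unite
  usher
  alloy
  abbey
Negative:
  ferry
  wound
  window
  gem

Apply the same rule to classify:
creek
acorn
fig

The rule appears to be: starts with a vowel.
creek — starts with 'c', hence Negative. acorn — starts with 'a', hence Positive. fig — starts with 'f', hence Negative.

Negative, Positive, Negative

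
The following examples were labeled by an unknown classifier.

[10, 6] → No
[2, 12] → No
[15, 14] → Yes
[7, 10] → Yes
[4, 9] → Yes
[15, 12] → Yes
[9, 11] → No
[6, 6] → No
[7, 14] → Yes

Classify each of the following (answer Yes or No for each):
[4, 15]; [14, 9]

Yes, Yes

The common property of the 'Yes' items is: sum is odd. No 'No' item has it.
[4, 15] → 4+15 = 19 → Yes.
[14, 9] → 14+9 = 23 → Yes.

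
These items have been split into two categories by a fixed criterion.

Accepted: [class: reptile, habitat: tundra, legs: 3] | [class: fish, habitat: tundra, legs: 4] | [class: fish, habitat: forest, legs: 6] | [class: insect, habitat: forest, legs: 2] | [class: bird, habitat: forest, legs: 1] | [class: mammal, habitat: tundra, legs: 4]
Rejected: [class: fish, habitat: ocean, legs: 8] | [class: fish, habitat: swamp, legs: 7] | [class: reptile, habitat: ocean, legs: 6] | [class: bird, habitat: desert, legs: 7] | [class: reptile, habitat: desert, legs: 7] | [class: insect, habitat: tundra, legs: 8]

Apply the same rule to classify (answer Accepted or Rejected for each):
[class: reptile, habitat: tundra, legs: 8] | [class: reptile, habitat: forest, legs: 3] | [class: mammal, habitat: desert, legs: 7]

Rejected, Accepted, Rejected

The classifier is using: habitat is forest OR legs ≤ 4.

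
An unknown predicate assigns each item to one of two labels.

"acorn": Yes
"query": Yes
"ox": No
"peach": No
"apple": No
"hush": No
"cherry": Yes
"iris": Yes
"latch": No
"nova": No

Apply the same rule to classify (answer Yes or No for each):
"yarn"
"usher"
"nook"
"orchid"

Yes, Yes, No, Yes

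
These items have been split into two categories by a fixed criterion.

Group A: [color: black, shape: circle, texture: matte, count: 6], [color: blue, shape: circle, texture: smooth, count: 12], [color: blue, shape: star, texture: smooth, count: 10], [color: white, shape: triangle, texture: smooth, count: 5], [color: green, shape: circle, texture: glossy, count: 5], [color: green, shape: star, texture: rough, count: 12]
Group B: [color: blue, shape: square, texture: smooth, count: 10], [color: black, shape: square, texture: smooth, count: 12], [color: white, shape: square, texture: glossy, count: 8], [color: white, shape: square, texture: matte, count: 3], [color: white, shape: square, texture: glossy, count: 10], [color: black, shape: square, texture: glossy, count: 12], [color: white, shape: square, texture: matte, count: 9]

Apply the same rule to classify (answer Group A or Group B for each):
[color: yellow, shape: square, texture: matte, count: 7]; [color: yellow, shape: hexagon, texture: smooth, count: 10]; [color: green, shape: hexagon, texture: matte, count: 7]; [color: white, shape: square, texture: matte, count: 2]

Group B, Group A, Group A, Group B

The common property of the 'Group A' items is: shape is not square. No 'Group B' item has it.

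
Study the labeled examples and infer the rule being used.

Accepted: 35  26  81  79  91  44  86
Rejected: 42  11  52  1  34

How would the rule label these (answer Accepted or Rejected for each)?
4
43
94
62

The pattern is that an item is 'Accepted' exactly when: digit sum ≥ 8.
4: digit sum 4, does not fit → Rejected. 43: digit sum 4+3 = 7, does not fit → Rejected. 94: digit sum 9+4 = 13, matches → Accepted. 62: digit sum 6+2 = 8, matches → Accepted.

Rejected, Rejected, Accepted, Accepted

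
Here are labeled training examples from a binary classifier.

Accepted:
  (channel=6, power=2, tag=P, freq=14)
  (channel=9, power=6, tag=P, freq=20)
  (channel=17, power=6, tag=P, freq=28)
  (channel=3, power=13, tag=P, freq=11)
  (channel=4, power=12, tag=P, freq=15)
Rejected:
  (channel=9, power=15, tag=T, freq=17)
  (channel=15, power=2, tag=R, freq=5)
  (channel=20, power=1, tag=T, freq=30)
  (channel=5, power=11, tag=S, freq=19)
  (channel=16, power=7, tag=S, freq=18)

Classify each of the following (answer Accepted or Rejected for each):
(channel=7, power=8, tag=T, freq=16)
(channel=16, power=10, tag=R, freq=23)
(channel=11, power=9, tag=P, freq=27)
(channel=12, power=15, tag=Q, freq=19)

Rejected, Rejected, Accepted, Rejected

Checking candidate rules against both groups, what survives is: tag is P.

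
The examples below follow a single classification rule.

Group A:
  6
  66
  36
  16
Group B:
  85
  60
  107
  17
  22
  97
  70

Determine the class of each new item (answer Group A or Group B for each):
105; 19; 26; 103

All 'Group A' examples share one property — ends in digit 6 — and every 'Group B' example lacks it.

Group B, Group B, Group A, Group B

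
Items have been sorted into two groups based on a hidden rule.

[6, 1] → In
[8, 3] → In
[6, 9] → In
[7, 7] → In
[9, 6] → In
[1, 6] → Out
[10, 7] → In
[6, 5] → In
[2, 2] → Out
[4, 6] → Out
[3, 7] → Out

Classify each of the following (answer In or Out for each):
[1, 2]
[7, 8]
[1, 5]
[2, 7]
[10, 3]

Out, In, Out, Out, In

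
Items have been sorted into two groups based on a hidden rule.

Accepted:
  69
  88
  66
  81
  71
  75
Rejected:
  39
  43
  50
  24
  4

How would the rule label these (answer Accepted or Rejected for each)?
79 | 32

Accepted, Rejected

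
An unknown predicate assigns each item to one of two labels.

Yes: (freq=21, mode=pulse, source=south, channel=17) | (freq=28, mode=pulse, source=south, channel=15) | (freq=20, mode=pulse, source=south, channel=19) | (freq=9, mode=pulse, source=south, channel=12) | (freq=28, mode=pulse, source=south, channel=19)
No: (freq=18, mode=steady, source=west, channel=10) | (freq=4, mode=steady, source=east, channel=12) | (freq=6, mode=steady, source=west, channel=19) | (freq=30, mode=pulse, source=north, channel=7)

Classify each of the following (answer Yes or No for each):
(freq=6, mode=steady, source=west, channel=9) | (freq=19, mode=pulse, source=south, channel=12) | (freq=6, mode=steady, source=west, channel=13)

No, Yes, No

One predicate separates the groups cleanly: source is south.
(freq=6, mode=steady, source=west, channel=9) → source is west → No.
(freq=19, mode=pulse, source=south, channel=12) → source is south → Yes.
(freq=6, mode=steady, source=west, channel=13) → source is west → No.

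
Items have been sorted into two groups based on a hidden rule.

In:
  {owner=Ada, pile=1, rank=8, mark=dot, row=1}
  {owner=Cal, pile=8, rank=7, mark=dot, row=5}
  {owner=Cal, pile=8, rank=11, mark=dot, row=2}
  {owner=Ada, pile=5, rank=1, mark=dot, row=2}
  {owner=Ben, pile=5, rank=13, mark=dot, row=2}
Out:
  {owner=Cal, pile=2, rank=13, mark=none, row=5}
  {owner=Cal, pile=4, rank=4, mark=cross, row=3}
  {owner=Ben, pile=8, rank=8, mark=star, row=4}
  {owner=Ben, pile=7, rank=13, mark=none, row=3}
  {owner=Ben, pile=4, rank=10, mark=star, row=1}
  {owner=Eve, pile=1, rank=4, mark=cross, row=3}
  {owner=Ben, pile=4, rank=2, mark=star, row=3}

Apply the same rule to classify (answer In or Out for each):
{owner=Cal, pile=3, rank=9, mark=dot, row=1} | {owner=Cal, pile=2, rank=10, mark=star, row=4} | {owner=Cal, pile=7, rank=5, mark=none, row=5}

In, Out, Out

The common property of the 'In' items is: mark is dot. No 'Out' item has it.
{owner=Cal, pile=3, rank=9, mark=dot, row=1}: mark is dot — satisfies this, so In.
{owner=Cal, pile=2, rank=10, mark=star, row=4}: mark is star — doesn't match, so Out.
{owner=Cal, pile=7, rank=5, mark=none, row=5}: mark is none — doesn't match, so Out.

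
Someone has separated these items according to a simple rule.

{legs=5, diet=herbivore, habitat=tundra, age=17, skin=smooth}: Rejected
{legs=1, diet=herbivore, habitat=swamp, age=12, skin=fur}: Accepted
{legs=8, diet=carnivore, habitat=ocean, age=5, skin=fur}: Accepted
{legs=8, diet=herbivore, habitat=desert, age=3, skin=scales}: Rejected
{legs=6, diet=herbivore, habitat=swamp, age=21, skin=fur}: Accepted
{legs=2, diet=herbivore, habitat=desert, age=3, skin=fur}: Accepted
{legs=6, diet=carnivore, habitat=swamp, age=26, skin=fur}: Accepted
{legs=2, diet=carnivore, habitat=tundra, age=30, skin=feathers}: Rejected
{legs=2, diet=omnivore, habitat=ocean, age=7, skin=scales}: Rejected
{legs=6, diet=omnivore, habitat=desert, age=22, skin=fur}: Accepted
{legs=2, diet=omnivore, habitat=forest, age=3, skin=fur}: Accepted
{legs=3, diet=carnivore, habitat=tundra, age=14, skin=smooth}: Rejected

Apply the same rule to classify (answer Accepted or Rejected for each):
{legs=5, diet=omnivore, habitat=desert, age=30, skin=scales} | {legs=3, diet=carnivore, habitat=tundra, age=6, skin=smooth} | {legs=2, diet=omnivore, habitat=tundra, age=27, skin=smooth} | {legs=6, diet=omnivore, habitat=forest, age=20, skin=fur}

A rule that fits every label: skin is fur — true of each 'Accepted' example, false of each 'Rejected' one.
Rejected: {legs=5, diet=omnivore, habitat=desert, age=30, skin=scales}, since skin is scales.
Rejected: {legs=3, diet=carnivore, habitat=tundra, age=6, skin=smooth}, since skin is smooth.
Rejected: {legs=2, diet=omnivore, habitat=tundra, age=27, skin=smooth}, since skin is smooth.
Accepted: {legs=6, diet=omnivore, habitat=forest, age=20, skin=fur}, since skin is fur.

Rejected, Rejected, Rejected, Accepted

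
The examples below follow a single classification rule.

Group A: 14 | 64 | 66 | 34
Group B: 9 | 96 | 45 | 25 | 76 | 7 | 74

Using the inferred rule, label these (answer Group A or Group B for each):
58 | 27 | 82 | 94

Group A, Group B, Group B, Group B

One predicate separates the groups cleanly: even AND at most 66.
58 — 58 is even, 58 ≤ 66, hence Group A. 27 — 27 is odd, 27 ≤ 66, hence Group B. 82 — 82 is even, 82 > 66, hence Group B. 94 — 94 is even, 94 > 66, hence Group B.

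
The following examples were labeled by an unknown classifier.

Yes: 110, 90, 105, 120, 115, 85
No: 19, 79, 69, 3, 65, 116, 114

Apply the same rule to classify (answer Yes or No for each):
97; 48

The simplest hypothesis consistent with all the labels is: multiple of 5 AND at least 69.
97: No (97 = 5·19 + 2, 97 ≥ 69).
48: No (48 = 5·9 + 3, 48 < 69).

No, No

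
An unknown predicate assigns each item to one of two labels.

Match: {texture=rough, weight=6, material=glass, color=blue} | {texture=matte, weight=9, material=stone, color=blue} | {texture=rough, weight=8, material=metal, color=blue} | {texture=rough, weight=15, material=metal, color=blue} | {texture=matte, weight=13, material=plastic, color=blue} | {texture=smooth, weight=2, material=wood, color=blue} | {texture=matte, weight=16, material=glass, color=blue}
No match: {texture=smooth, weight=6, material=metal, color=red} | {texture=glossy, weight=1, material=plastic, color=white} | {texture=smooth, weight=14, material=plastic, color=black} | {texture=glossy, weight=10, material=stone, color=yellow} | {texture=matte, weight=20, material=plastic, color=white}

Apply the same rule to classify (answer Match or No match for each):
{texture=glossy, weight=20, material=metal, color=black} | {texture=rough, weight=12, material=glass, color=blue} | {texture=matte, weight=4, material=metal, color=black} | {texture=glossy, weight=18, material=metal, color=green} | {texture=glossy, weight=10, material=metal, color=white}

No match, Match, No match, No match, No match

'Match' ⟺ color is blue.
{texture=glossy, weight=20, material=metal, color=black} → color is black → No match.
{texture=rough, weight=12, material=glass, color=blue} → color is blue → Match.
{texture=matte, weight=4, material=metal, color=black} → color is black → No match.
{texture=glossy, weight=18, material=metal, color=green} → color is green → No match.
{texture=glossy, weight=10, material=metal, color=white} → color is white → No match.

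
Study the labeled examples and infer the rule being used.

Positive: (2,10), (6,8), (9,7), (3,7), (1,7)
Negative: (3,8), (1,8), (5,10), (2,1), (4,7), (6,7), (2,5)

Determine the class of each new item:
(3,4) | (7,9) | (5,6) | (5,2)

The rule appears to be: sum is even.
Negative: (3,4), since 3+4 = 7.
Positive: (7,9), since 7+9 = 16.
Negative: (5,6), since 5+6 = 11.
Negative: (5,2), since 5+2 = 7.

Negative, Positive, Negative, Negative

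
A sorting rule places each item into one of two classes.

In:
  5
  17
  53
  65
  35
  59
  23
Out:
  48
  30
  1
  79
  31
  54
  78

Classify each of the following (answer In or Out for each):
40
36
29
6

The classifier is using: ≡ 2 (mod 3).

Out, Out, In, Out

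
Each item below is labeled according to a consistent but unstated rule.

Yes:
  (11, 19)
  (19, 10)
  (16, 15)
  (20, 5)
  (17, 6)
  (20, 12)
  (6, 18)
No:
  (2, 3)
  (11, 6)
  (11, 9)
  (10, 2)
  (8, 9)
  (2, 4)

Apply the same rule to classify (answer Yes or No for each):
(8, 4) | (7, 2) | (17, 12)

The distinguishing property — sum ≥ 23 — holds for all the 'Yes' cases and none of the 'No' cases.
(8, 4): No (8+4 = 12). (7, 2): No (7+2 = 9). (17, 12): Yes (17+12 = 29).

No, No, Yes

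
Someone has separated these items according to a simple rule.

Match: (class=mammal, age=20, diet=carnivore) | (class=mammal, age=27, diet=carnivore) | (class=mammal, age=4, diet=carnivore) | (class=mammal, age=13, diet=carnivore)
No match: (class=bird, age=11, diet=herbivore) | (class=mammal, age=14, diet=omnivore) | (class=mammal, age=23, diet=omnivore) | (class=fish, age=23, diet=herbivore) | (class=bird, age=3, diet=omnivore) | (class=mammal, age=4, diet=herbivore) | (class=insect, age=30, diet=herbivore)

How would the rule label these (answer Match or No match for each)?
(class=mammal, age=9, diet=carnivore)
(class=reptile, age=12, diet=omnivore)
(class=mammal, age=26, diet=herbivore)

One predicate separates the groups cleanly: diet is carnivore.
(class=mammal, age=9, diet=carnivore): diet is carnivore, qualifies → Match. (class=reptile, age=12, diet=omnivore): diet is omnivore, doesn't match → No match. (class=mammal, age=26, diet=herbivore): diet is herbivore, doesn't match → No match.

Match, No match, No match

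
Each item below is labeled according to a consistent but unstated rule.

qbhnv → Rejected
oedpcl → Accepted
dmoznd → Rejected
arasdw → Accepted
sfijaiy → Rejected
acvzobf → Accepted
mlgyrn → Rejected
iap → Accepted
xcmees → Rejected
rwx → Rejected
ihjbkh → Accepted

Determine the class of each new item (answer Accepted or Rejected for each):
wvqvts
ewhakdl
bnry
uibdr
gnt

Rejected, Accepted, Rejected, Accepted, Rejected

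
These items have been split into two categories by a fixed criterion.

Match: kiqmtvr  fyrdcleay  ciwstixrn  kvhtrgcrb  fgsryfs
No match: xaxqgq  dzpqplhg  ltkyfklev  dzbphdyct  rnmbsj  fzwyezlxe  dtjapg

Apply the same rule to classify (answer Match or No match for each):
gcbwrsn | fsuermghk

'Match' ⟺ odd length AND contains 'r'.

Match, Match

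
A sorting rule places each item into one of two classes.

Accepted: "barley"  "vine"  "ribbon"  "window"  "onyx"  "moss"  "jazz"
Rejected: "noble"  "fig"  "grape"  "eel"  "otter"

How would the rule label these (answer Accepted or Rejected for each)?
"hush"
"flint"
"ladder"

Rule: even length. This holds for each 'Accepted' example and fails for each 'Rejected' one.

Accepted, Rejected, Accepted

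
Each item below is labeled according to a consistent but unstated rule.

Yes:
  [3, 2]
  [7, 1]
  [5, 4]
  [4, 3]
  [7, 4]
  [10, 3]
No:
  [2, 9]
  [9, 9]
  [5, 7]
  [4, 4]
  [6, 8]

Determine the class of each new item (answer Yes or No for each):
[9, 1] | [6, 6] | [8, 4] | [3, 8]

Yes, No, Yes, No

The pattern is that an item is 'Yes' exactly when: first > second.
[9, 1]: 9 > 1, has this property → Yes. [6, 6]: 6 = 6, doesn't match → No. [8, 4]: 8 > 4, has this property → Yes. [3, 8]: 3 < 8, doesn't match → No.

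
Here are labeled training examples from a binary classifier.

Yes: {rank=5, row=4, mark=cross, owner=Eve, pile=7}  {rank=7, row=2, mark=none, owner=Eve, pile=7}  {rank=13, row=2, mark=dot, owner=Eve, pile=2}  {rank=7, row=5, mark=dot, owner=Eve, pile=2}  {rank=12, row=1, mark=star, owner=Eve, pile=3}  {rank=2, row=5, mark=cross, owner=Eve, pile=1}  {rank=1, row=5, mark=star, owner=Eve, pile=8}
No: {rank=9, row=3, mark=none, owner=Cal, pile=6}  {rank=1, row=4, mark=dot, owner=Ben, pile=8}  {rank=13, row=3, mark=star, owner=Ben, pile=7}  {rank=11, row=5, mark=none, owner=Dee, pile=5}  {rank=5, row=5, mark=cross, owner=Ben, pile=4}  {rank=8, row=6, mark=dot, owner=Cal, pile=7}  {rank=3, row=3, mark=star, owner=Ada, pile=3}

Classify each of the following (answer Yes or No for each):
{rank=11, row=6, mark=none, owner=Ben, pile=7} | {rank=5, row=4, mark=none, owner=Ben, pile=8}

No, No

The classifier is using: owner is Eve.
{rank=11, row=6, mark=none, owner=Ben, pile=7}: owner is Ben — does not fit, so No.
{rank=5, row=4, mark=none, owner=Ben, pile=8}: owner is Ben — does not fit, so No.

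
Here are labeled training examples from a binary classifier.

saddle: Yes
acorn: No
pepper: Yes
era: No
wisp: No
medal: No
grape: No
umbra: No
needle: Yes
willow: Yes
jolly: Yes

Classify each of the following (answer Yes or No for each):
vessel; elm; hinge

All 'Yes' examples share one property — has a double letter — and every 'No' example lacks it.
vessel: 'ss' doubled, passes → Yes.
elm: no doubled letter, fails the rule → No.
hinge: no doubled letter, fails the rule → No.

Yes, No, No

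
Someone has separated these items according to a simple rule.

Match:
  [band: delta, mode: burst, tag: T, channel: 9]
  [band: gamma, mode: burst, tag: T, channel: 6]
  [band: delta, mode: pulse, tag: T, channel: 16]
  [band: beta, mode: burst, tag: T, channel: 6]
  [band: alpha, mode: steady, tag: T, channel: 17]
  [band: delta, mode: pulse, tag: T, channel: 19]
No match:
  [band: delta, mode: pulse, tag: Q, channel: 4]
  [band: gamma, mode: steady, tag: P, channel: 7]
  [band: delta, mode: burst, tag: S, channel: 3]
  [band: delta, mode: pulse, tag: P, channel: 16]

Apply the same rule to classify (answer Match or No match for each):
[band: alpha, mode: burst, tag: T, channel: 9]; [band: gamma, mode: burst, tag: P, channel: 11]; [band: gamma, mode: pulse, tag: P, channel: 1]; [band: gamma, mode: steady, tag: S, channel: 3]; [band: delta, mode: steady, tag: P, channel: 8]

'Match' ⟺ tag is T.
[band: alpha, mode: burst, tag: T, channel: 9]: tag is T — has this property, so Match.
[band: gamma, mode: burst, tag: P, channel: 11]: tag is P — doesn't match, so No match.
[band: gamma, mode: pulse, tag: P, channel: 1]: tag is P — doesn't match, so No match.
[band: gamma, mode: steady, tag: S, channel: 3]: tag is S — doesn't match, so No match.
[band: delta, mode: steady, tag: P, channel: 8]: tag is P — doesn't match, so No match.

Match, No match, No match, No match, No match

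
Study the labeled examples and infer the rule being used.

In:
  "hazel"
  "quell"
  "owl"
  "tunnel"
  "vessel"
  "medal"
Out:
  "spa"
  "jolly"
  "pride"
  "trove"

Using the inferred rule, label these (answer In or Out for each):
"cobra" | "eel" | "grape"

The distinguishing property — ends with 'l' — holds for all the 'In' cases and none of the 'Out' cases.

Out, In, Out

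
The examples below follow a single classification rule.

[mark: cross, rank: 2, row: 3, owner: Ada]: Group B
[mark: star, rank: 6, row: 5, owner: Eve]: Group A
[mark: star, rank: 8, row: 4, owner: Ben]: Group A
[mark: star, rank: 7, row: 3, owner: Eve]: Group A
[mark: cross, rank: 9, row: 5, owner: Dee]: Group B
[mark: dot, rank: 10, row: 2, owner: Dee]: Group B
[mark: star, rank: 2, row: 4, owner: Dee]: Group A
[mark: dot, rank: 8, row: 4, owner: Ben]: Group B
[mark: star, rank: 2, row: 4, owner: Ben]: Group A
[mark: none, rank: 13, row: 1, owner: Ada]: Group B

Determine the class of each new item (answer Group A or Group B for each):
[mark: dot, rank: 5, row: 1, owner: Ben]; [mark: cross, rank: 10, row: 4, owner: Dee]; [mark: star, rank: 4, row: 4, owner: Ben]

Comparing the two groups points to one rule — mark is star.
[mark: dot, rank: 5, row: 1, owner: Ben]: mark is dot, fails the rule → Group B.
[mark: cross, rank: 10, row: 4, owner: Dee]: mark is cross, fails the rule → Group B.
[mark: star, rank: 4, row: 4, owner: Ben]: mark is star, satisfies this → Group A.

Group B, Group B, Group A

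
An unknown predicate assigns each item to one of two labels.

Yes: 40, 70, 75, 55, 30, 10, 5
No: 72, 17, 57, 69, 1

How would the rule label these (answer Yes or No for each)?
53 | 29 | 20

'Yes' ⟺ multiple of 5.

No, No, Yes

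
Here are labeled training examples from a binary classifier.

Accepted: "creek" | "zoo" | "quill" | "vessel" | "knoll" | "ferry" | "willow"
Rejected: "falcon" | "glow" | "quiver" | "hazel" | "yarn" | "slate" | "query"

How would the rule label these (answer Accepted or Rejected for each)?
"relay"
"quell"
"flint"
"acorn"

A rule that fits every label: has a double letter — true of each 'Accepted' example, false of each 'Rejected' one.

Rejected, Accepted, Rejected, Rejected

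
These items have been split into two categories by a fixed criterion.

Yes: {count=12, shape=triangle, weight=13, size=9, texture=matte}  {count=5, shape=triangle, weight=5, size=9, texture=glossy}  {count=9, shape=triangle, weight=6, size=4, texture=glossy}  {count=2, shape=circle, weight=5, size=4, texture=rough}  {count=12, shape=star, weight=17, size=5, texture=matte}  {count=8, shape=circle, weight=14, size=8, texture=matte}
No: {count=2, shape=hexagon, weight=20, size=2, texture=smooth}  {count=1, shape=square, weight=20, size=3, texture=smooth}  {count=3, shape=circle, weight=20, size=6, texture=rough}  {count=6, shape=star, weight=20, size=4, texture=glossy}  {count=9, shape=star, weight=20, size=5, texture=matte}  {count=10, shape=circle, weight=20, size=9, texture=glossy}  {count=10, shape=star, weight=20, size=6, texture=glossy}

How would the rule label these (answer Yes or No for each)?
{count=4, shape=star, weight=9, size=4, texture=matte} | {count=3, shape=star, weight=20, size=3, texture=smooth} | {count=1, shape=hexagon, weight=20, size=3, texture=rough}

Yes, No, No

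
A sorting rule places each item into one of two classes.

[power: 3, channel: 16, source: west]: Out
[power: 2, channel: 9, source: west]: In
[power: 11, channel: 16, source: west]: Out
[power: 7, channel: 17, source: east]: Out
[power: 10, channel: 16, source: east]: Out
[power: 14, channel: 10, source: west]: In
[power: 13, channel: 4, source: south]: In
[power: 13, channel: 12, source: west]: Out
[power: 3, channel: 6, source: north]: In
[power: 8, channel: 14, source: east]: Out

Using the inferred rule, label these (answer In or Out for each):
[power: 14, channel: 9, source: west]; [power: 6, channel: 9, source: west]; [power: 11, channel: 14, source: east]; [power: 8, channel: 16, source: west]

In, In, Out, Out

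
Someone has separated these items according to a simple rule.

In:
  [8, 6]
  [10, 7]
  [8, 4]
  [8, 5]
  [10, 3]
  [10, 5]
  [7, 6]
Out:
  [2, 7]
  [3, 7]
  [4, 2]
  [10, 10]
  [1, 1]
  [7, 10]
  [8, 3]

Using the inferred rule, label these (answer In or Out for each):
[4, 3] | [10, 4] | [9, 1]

A rule that fits every label: first > second AND sum ≥ 12 — true of each 'In' example, false of each 'Out' one.
[4, 3]: Out (4 > 3, 4+3 = 7).
[10, 4]: In (10 > 4, 10+4 = 14).
[9, 1]: Out (9 > 1, 9+1 = 10).

Out, In, Out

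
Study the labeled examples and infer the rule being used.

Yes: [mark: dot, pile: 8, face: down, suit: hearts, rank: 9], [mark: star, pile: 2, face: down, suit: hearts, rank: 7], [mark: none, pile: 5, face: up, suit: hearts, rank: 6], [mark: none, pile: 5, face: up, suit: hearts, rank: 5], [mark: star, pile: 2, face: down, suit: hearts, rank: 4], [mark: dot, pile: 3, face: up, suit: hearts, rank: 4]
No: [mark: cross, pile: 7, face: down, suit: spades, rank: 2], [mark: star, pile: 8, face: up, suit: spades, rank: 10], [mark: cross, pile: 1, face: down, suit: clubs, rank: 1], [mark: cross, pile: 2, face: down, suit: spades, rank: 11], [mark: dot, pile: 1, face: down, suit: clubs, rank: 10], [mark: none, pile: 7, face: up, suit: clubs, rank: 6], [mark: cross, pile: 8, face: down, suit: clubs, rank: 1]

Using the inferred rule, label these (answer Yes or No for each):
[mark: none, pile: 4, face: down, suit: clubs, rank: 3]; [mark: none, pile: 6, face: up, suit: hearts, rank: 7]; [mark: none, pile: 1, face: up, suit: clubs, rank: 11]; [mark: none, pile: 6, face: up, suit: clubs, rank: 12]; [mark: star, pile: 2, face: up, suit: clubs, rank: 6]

All 'Yes' examples share one property — suit is hearts — and every 'No' example lacks it.
[mark: none, pile: 4, face: down, suit: clubs, rank: 3] — suit is clubs, hence No.
[mark: none, pile: 6, face: up, suit: hearts, rank: 7] — suit is hearts, hence Yes.
[mark: none, pile: 1, face: up, suit: clubs, rank: 11] — suit is clubs, hence No.
[mark: none, pile: 6, face: up, suit: clubs, rank: 12] — suit is clubs, hence No.
[mark: star, pile: 2, face: up, suit: clubs, rank: 6] — suit is clubs, hence No.

No, Yes, No, No, No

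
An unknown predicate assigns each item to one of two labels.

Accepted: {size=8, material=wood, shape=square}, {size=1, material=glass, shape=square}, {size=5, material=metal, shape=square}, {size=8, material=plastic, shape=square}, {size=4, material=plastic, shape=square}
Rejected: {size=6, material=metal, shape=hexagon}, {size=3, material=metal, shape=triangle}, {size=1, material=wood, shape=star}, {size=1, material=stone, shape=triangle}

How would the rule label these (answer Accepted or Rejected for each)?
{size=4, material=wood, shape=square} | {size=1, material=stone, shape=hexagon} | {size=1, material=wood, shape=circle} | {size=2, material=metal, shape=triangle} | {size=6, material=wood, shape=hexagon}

Accepted, Rejected, Rejected, Rejected, Rejected

Looking at the examples, the only property every 'Accepted' case has and every 'Rejected' case lacks is: shape is square.
{size=4, material=wood, shape=square}: Accepted (shape is square).
{size=1, material=stone, shape=hexagon}: Rejected (shape is hexagon).
{size=1, material=wood, shape=circle}: Rejected (shape is circle).
{size=2, material=metal, shape=triangle}: Rejected (shape is triangle).
{size=6, material=wood, shape=hexagon}: Rejected (shape is hexagon).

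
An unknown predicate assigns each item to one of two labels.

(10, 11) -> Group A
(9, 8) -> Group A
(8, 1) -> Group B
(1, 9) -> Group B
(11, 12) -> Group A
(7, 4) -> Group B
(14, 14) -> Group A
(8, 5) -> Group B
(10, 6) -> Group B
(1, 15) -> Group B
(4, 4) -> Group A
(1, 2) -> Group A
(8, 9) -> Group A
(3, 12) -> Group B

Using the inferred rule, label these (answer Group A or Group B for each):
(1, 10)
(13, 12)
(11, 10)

All 'Group A' examples share one property — |first − second| ≤ 1 — and every 'Group B' example lacks it.
(1, 10): |1−10| = 9 — does not fit, so Group B.
(13, 12): |13−12| = 1 — has this property, so Group A.
(11, 10): |11−10| = 1 — has this property, so Group A.

Group B, Group A, Group A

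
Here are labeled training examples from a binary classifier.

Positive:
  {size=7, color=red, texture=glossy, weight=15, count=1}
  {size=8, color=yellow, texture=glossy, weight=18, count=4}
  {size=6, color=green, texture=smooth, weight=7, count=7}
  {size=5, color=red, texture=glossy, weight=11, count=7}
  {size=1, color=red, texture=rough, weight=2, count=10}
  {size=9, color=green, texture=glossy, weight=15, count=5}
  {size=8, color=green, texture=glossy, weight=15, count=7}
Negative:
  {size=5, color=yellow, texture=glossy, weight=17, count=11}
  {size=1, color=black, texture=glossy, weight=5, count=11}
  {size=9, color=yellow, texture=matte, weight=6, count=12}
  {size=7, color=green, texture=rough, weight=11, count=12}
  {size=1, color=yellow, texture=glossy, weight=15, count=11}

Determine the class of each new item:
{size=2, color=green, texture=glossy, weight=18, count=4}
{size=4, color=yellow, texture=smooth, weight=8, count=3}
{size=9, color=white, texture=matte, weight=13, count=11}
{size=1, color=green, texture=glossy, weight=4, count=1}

Positive, Positive, Negative, Positive

The distinguishing property — count ≤ 10 — holds for all the 'Positive' cases and none of the 'Negative' cases.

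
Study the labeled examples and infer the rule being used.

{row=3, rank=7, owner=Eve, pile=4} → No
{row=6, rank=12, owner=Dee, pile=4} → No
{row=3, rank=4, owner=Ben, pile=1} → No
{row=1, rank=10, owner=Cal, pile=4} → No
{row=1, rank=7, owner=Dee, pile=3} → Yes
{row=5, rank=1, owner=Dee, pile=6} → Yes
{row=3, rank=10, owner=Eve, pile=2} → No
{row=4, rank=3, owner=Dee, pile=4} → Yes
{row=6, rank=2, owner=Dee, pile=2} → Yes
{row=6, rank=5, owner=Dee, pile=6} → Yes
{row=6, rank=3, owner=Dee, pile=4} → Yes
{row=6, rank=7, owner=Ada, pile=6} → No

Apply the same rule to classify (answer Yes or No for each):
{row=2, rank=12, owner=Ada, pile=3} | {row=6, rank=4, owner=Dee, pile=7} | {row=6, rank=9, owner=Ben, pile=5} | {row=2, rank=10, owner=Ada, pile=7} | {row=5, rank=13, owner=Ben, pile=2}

No, Yes, No, No, No

The pattern is that an item is 'Yes' exactly when: owner is Dee AND rank ≤ 7.
{row=2, rank=12, owner=Ada, pile=3} — owner is Ada, rank = 12, hence No.
{row=6, rank=4, owner=Dee, pile=7} — owner is Dee, rank = 4, hence Yes.
{row=6, rank=9, owner=Ben, pile=5} — owner is Ben, rank = 9, hence No.
{row=2, rank=10, owner=Ada, pile=7} — owner is Ada, rank = 10, hence No.
{row=5, rank=13, owner=Ben, pile=2} — owner is Ben, rank = 13, hence No.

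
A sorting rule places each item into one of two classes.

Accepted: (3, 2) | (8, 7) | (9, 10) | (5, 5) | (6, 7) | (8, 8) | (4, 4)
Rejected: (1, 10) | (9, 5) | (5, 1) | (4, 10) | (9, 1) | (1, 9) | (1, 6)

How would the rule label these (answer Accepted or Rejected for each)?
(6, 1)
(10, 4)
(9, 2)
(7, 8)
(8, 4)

Rejected, Rejected, Rejected, Accepted, Rejected

The common property of the 'Accepted' items is: |first − second| ≤ 1. No 'Rejected' item has it.
(6, 1): |6−1| = 5 — doesn't qualify, so Rejected. (10, 4): |10−4| = 6 — doesn't qualify, so Rejected. (9, 2): |9−2| = 7 — doesn't qualify, so Rejected. (7, 8): |7−8| = 1 — qualifies, so Accepted. (8, 4): |8−4| = 4 — doesn't qualify, so Rejected.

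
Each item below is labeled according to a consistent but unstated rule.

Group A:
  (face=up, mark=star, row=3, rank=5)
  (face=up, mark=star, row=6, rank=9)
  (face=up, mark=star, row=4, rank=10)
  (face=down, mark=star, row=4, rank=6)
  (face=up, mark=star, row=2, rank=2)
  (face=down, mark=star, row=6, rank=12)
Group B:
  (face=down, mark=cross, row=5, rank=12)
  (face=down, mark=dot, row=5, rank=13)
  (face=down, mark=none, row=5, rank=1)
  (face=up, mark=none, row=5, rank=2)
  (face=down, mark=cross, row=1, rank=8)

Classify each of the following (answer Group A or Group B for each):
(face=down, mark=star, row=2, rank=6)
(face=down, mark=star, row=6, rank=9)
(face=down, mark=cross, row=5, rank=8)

'Group A' ⟺ mark is star.
(face=down, mark=star, row=2, rank=6): mark is star, meets the rule → Group A. (face=down, mark=star, row=6, rank=9): mark is star, meets the rule → Group A. (face=down, mark=cross, row=5, rank=8): mark is cross, fails the rule → Group B.

Group A, Group A, Group B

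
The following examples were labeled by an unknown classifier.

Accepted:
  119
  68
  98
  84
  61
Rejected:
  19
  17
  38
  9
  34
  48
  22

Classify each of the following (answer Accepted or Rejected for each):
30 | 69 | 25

Rejected, Accepted, Rejected

A rule that fits every label: at least 61 — true of each 'Accepted' example, false of each 'Rejected' one.
Rejected: 30, since 30 < 61. Accepted: 69, since 69 ≥ 61. Rejected: 25, since 25 < 61.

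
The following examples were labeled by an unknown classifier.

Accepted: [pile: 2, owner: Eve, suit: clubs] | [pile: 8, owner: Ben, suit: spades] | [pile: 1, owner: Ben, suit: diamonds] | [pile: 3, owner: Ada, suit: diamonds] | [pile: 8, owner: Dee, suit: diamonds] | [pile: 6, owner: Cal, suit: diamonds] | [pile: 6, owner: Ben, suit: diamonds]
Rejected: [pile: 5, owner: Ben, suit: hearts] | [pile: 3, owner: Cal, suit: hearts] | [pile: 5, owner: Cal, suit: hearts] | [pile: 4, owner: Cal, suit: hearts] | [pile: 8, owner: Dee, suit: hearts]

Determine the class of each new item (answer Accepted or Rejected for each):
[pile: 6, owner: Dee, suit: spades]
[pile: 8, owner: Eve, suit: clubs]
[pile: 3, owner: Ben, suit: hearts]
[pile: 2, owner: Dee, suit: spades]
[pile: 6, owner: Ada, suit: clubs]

The distinguishing property — suit is not hearts — holds for all the 'Accepted' cases and none of the 'Rejected' cases.

Accepted, Accepted, Rejected, Accepted, Accepted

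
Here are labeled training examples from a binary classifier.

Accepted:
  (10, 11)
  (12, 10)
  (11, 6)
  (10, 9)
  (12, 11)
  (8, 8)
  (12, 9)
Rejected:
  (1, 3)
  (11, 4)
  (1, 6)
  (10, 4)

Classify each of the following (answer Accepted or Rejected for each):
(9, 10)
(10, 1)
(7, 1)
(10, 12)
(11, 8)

The distinguishing property — sum ≥ 16 — holds for all the 'Accepted' cases and none of the 'Rejected' cases.
(9, 10) — 9+10 = 19, hence Accepted.
(10, 1) — 10+1 = 11, hence Rejected.
(7, 1) — 7+1 = 8, hence Rejected.
(10, 12) — 10+12 = 22, hence Accepted.
(11, 8) — 11+8 = 19, hence Accepted.

Accepted, Rejected, Rejected, Accepted, Accepted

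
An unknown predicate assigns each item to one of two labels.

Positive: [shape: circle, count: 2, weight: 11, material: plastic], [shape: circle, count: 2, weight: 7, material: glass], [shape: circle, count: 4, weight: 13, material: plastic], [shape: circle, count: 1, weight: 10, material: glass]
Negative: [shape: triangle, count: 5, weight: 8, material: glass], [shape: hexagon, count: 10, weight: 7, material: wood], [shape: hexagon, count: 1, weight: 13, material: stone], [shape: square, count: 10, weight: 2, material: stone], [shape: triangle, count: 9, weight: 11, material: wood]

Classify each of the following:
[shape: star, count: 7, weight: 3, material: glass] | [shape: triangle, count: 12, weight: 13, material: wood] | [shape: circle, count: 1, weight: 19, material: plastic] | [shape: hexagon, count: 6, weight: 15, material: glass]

All 'Positive' examples share one property — shape is circle — and every 'Negative' example lacks it.
[shape: star, count: 7, weight: 3, material: glass]: Negative (shape is star).
[shape: triangle, count: 12, weight: 13, material: wood]: Negative (shape is triangle).
[shape: circle, count: 1, weight: 19, material: plastic]: Positive (shape is circle).
[shape: hexagon, count: 6, weight: 15, material: glass]: Negative (shape is hexagon).

Negative, Negative, Positive, Negative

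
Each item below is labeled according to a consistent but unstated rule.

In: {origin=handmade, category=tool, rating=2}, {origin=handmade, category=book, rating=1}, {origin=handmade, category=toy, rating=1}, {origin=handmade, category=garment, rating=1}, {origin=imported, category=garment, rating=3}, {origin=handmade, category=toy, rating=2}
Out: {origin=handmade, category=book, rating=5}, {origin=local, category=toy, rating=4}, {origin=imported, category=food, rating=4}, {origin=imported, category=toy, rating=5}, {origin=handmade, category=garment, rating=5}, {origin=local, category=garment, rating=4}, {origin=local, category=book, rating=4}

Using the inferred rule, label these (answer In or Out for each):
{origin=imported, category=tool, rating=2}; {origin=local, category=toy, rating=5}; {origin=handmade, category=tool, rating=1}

One predicate separates the groups cleanly: rating ≤ 3.

In, Out, In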